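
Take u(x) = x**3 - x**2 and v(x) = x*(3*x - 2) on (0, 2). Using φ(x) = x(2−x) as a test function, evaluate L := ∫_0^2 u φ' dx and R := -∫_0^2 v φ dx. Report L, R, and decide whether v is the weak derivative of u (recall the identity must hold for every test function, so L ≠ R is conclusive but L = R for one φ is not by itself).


LHS = -32/15, RHS = -32/15. Yes, v = u' weakly.

u(x) = x**3 - x**2, classical derivative u'(x) = 3*x**2 - 2*x.
φ(x) = x(2−x), so φ'(x) = 2 - 2*x.
Note φ(0) = φ(2) = 0, so the boundary term u·φ vanishes.
LHS = ∫_0^2 u(x) φ'(x) dx = ∫_0^2 (-2*x^4 + 4*x^3 - 2*x^2) dx. Term by term:
  ∫_0^2 -2*x^4 dx = -64/5;  ∫_0^2 4*x^3 dx = 16;  ∫_0^2 -2*x^2 dx = -16/3.
Sum: -64/5 + 16 − 16/3 = -32/15.
So LHS = -32/15.
∫_0^2 v(x) φ(x) dx = ∫_0^2 (-3*x^4 + 8*x^3 - 4*x^2) dx. Term by term:
  ∫_0^2 -3*x^4 dx = -96/5;  ∫_0^2 8*x^3 dx = 32;  ∫_0^2 -4*x^2 dx = -32/3.
Sum: -96/5 + 32 − 32/3 = 32/15.
So RHS = -∫_0^2 v(x) φ(x) dx = -32/15.
LHS = RHS, so the identity holds for this test φ.
Moreover u is smooth here and v(x) = u'(x) = 3*x**2 - 2*x pointwise, so the identity holds for every test function. Hence v is the weak derivative of u.


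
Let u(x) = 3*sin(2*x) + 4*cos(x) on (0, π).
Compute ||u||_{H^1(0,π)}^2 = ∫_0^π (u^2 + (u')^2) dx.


||u||_{H^1(0,π)}^2 = 64 + 77*π/2

u'(x) = -4*sin(x) + 6*cos(2*x).
Expand u² and (u')² and integrate term by term on (0, π), using: for integers n ≥ 1, ∫_0^π sin²(nx) dx = ∫_0^π cos²(nx) dx = π/2; for n ≠ n', ∫_0^π sin(nx)sin(n'x) dx = ∫_0^π cos(nx)cos(n'x) dx = 0; and by product-to-sum, ∫_0^π sin(nx)cos(n'x) dx = ½∫_0^π [sin((n+n')x) + sin((n−n')x)] dx, which is 0 when n+n' is even and 2n/(n²−n'²) when n+n' is odd (it need not vanish on (0, π)).
  u² squared terms: (3)²·∫sin(2x)² dx = 9·π/2 = 9*π/2;  (4)²·∫cos(x)² dx = 16·π/2 = 8*π.
  u² cross terms: 2·(3)·(4)·∫sin(2x)·cos(x) dx = 24·(4/3) = 32.
  So ∫_0^π u² dx = 9*π/2 + 8*π + 32 = 32 + 25*π/2.
  (u')² squared terms: (-4)²·∫sin(x)² dx = 16·π/2 = 8*π;  (6)²·∫cos(2x)² dx = 36·π/2 = 18*π.
  (u')² cross terms: 2·(-4)·(6)·∫sin(x)·cos(2x) dx = -48·(-2/3) = 32.
  So ∫_0^π (u')² dx = 8*π + 18*π + 32 = 32 + 26*π.
||u||_{H^1}^2 = (32 + 25*π/2) + (32 + 26*π) = 64 + 77*π/2.


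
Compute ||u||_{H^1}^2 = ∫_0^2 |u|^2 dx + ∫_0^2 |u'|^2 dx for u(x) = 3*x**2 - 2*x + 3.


||u||_{H^1}^2 = 1774/15

The H^1 norm (squared) on an interval (0, L) is
  ||u||_{H^1}^2 = ∫_0^L u(x)^2 dx + ∫_0^L u'(x)^2 dx.
Compute u'(x) = 6*x - 2.
Then u(x)^2 = 9*x**4 - 12*x**3 + 22*x**2 - 12*x + 9 and u'(x)^2 = 36*x**2 - 24*x + 4.
Integrate each monomial from 0 to 2 using ∫_0^2 c·x^n dx = c·2^(n+1)/(n+1):
  ∫_0^2 u(x)^2 dx = ∫_0^2 (9*x^4 - 12*x^3 + 22*x^2 - 12*x + 9) dx. Term by term:
    ∫_0^2 9*x^4 dx = 288/5;  ∫_0^2 -12*x^3 dx = -48;  ∫_0^2 22*x^2 dx = 176/3;
    ∫_0^2 -12*x dx = -24;  ∫_0^2 9 dx = 18.
  Sum: 288/5 − 48 + 176/3 − 24 + 18 = 934/15.
  ∫_0^2 u'(x)^2 dx = ∫_0^2 (36*x^2 - 24*x + 4) dx. Term by term:
    ∫_0^2 36*x^2 dx = 96;  ∫_0^2 -24*x dx = -48;  ∫_0^2 4 dx = 8.
  Sum: 96 − 48 + 8 = 56.
Adding: ||u||_{H^1}^2 = 934/15 + 56 = 1774/15.


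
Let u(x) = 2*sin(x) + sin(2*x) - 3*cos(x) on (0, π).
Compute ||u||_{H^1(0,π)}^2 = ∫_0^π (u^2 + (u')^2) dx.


||u||_{H^1(0,π)}^2 = -16 + 31*π/2

u'(x) = 3*sin(x) + 2*cos(x) + 2*cos(2*x).
Expand u² and (u')² and integrate term by term on (0, π), using: for integers n ≥ 1, ∫_0^π sin²(nx) dx = ∫_0^π cos²(nx) dx = π/2; for n ≠ n', ∫_0^π sin(nx)sin(n'x) dx = ∫_0^π cos(nx)cos(n'x) dx = 0; and by product-to-sum, ∫_0^π sin(nx)cos(n'x) dx = ½∫_0^π [sin((n+n')x) + sin((n−n')x)] dx, which is 0 when n+n' is even and 2n/(n²−n'²) when n+n' is odd (it need not vanish on (0, π)).
  u² squared terms: (-3)²·∫cos(x)² dx = 9·π/2 = 9*π/2;  (2)²·∫sin(x)² dx = 4·π/2 = 2*π;  (1)²·∫sin(2x)² dx = 1·π/2 = π/2.
  u² cross terms: 2·(-3)·(2)·∫cos(x)·sin(x) dx = -12·(0) = 0;  2·(-3)·(1)·∫cos(x)·sin(2x) dx = -6·(4/3) = -8;  2·(2)·(1)·∫sin(x)·sin(2x) dx = 4·(0) = 0.
  So ∫_0^π u² dx = 9*π/2 + 2*π + π/2 + 0 − 8 + 0 = -8 + 7*π.
  (u')² squared terms: (2)²·∫cos(x)² dx = 4·π/2 = 2*π;  (2)²·∫cos(2x)² dx = 4·π/2 = 2*π;  (3)²·∫sin(x)² dx = 9·π/2 = 9*π/2.
  (u')² cross terms: 2·(2)·(2)·∫cos(x)·cos(2x) dx = 8·(0) = 0;  2·(2)·(3)·∫cos(x)·sin(x) dx = 12·(0) = 0;  2·(2)·(3)·∫cos(2x)·sin(x) dx = 12·(-2/3) = -8.
  So ∫_0^π (u')² dx = 2*π + 2*π + 9*π/2 + 0 + 0 − 8 = -8 + 17*π/2.
||u||_{H^1}^2 = (-8 + 7*π) + (-8 + 17*π/2) = -16 + 31*π/2.


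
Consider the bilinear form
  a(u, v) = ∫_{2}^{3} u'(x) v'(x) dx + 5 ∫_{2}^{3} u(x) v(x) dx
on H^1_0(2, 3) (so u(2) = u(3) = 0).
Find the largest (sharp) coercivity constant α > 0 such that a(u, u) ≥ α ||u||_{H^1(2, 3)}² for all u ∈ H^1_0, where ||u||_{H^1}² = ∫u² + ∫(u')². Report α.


α = 1

Coercivity of a(·,·) on H^1_0(2, 3) means a(u, u) ≥ α ||u||_{H^1}² for every u ∈ H^1_0.
The interval has length L = 1, and Poincaré/coercivity depend only on L. Here a(u, u) = ∫(u')² + (5)·∫u².
Here c = 5 ≥ 1, so a(u,u) = ∫(u')² + c∫u² ≥ ∫(u')² + ∫u² = ||u||_{H^1}², i.e. α = 1 works. No larger α is possible: a(u,u) ≥ α||u||_{H^1}² means (1−α)∫(u')² ≥ (α−c)∫u², and for the modes u_n = sin(nπ(x−x₀)/L) (x₀ the left endpoint) one has ∫u_n²/∫(u_n')² = (L/(nπ))² → 0, so a(u_n,u_n)/||u_n||_{H^1}² → 1. Hence the optimal constant is α = 1.
Therefore α = 1.


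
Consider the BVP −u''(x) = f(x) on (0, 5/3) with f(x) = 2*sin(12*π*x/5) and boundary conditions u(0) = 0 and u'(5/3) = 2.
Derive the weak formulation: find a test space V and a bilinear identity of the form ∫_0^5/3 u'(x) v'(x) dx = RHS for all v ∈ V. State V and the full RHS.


V = {v ∈ H^1(0, 5/3) : v(0) = 0} (test functions vanish at x = 0 where u is specified); weak form: ∫_0^5/3 u'v' dx = ∫_0^5/3 (2*sin(12*π*x/5)) v dx + 2·v(5/3) for all v ∈ V.

Multiply both sides by a test function v and integrate from 0 to 5/3:
  ∫_0^5/3 −u''(x) v(x) dx = ∫_0^5/3 f(x) v(x) dx.
Integrate the LHS by parts once:
  ∫_0^5/3 −u'' v dx = −[u'(x) v(x)]_0^5/3 + ∫_0^5/3 u'(x) v'(x) dx.
Thus ∫_0^5/3 u'(x) v'(x) dx = ∫_0^5/3 f(x) v(x) dx + [u'(x) v(x)]_0^5/3.
Choose V so that boundary terms are either known or forced to vanish.
Mixed BC: u(0) = 0 (Dirichlet) and u'(5/3) = 2 (Neumann). Define V = {v ∈ H^1(0, 5/3) : v(0) = 0}. Then [u' v]_0^5/3 = u'(5/3)·v(5/3) − u'(0)·0 = 2·v(5/3).
Weak formulation: find u (satisfying any essential BC) such that ∫_0^5/3 u'(x) v'(x) dx = ∫_0^5/3 f v dx + 2·v(5/3) for all v ∈ V (Dirichlet at 0 absorbed into V; Neumann datum at x = 5/3 contributes the boundary term).
Substituting f(x) = 2*sin(12*π*x/5), the right-hand side is ∫_0^5/3 (2*sin(12*π*x/5)) v dx + 2·v(5/3).


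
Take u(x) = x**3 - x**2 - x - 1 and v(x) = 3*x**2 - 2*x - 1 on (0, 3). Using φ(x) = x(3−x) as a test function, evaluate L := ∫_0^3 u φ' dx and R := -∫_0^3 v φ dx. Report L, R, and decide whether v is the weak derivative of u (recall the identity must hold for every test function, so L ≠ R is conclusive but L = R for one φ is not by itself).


LHS = -369/20, RHS = -369/20. Yes, v = u' weakly.

u(x) = x**3 - x**2 - x - 1, classical derivative u'(x) = 3*x**2 - 2*x - 1.
φ(x) = x(3−x), so φ'(x) = 3 - 2*x.
Note φ(0) = φ(3) = 0, so the boundary term u·φ vanishes.
LHS = ∫_0^3 u(x) φ'(x) dx = ∫_0^3 (-2*x^4 + 5*x^3 - x^2 - x - 3) dx. Term by term:
  ∫_0^3 -2*x^4 dx = -486/5;  ∫_0^3 5*x^3 dx = 405/4;  ∫_0^3 -x^2 dx = -9;
  ∫_0^3 -x dx = -9/2;  ∫_0^3 -3 dx = -9.
Sum: -486/5 + 405/4 − 9 − 9/2 − 9 = -369/20.
So LHS = -369/20.
∫_0^3 v(x) φ(x) dx = ∫_0^3 (-3*x^4 + 11*x^3 - 5*x^2 - 3*x) dx. Term by term:
  ∫_0^3 -3*x^4 dx = -729/5;  ∫_0^3 11*x^3 dx = 891/4;  ∫_0^3 -5*x^2 dx = -45;
  ∫_0^3 -3*x dx = -27/2.
Sum: -729/5 + 891/4 − 45 − 27/2 = 369/20.
So RHS = -∫_0^3 v(x) φ(x) dx = -369/20.
LHS = RHS, so the identity holds for this test φ.
Moreover u is smooth here and v(x) = u'(x) = 3*x**2 - 2*x - 1 pointwise, so the identity holds for every test function. Hence v is the weak derivative of u.


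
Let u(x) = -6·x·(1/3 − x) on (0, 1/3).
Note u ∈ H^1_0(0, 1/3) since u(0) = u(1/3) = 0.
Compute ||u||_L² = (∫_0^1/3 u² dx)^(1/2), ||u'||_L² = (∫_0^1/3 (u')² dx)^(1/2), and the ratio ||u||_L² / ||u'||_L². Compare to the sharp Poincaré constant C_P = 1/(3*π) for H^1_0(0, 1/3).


||u||_L² / ||u'||_L² = sqrt(10)/30 < C_P = 1/(3*π).

u(x) = -6·x·(1/3 − x), so u'(x) = 12*x - 2.
u(x) = -6·x·(1/3 − x) vanishes at x = 0 and x = 1/3, so u ∈ H^1_0(0, 1/3). Differentiate via the product rule and integrate the resulting polynomials term by term.
  ∫_0^1/3 u² dx = ∫_0^1/3 (36*x^4 - 24*x^3 + 4*x^2) dx. Term by term:
    ∫_0^1/3 36*x^4 dx = 4/135;  ∫_0^1/3 -24*x^3 dx = -2/27;  ∫_0^1/3 4*x^2 dx = 4/81.
  Sum: 4/135 − 2/27 + 4/81 = 2/405.
  ∫_0^1/3 (u')² dx = ∫_0^1/3 (144*x^2 - 48*x + 4) dx. Term by term:
    ∫_0^1/3 144*x^2 dx = 16/9;  ∫_0^1/3 -48*x dx = -8/3;  ∫_0^1/3 4 dx = 4/3.
  Sum: 16/9 − 8/3 + 4/3 = 4/9.
∫_0^1/3 u² dx = 2/405, so ||u||_L² = sqrt(10)/45.
∫_0^1/3 (u')² dx = 4/9, so ||u'||_L² = 2/3.
Ratio ||u||_L² / ||u'||_L² = sqrt(10)/30.
Sharp Poincaré constant on H^1_0(0, 1/3) is C_P = L/π = 1/(3*π), achieved by sin(3*π·x).
A polynomial bump cannot attain the sharp Poincaré constant (only the first sine eigenfunction does), so the ratio is strictly less than C_P, consistent with ||u||_L² ≤ C_P ||u'||_L².


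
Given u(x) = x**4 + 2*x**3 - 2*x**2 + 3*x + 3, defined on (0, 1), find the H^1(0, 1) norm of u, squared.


||u||_{H^1}^2 = 25891/630

The H^1 norm (squared) on an interval (0, L) is
  ||u||_{H^1}^2 = ∫_0^L u(x)^2 dx + ∫_0^L u'(x)^2 dx.
Compute u'(x) = 4*x**3 + 6*x**2 - 4*x + 3.
Then u(x)^2 = x**8 + 4*x**7 - 2*x**5 + 22*x**4 - 3*x**2 + 18*x + 9 and u'(x)^2 = 16*x**6 + 48*x**5 + 4*x**4 - 24*x**3 + 52*x**2 - 24*x + 9.
Integrate each monomial from 0 to 1 using ∫_0^1 c·x^n dx = c·1^(n+1)/(n+1):
  ∫_0^1 u(x)^2 dx = ∫_0^1 (x^8 + 4*x^7 - 2*x^5 + 22*x^4 - 3*x^2 + 18*x + 9) dx. Term by term:
    ∫_0^1 x^8 dx = 1/9;  ∫_0^1 4*x^7 dx = 1/2;  ∫_0^1 -2*x^5 dx = -1/3;
    ∫_0^1 22*x^4 dx = 22/5;  ∫_0^1 -3*x^2 dx = -1;  ∫_0^1 18*x dx = 9;
    ∫_0^1 9 dx = 9.
  Sum: 1/9 + 1/2 − 1/3 + 22/5 − 1 + 9 + 9 = 1951/90.
  ∫_0^1 u'(x)^2 dx = ∫_0^1 (16*x^6 + 48*x^5 + 4*x^4 - 24*x^3 + 52*x^2 - 24*x + 9) dx. Term by term:
    ∫_0^1 16*x^6 dx = 16/7;  ∫_0^1 48*x^5 dx = 8;  ∫_0^1 4*x^4 dx = 4/5;
    ∫_0^1 -24*x^3 dx = -6;  ∫_0^1 52*x^2 dx = 52/3;  ∫_0^1 -24*x dx = -12;
    ∫_0^1 9 dx = 9.
  Sum: 16/7 + 8 + 4/5 − 6 + 52/3 − 12 + 9 = 2039/105.
Adding: ||u||_{H^1}^2 = 1951/90 + 2039/105 = 25891/630.


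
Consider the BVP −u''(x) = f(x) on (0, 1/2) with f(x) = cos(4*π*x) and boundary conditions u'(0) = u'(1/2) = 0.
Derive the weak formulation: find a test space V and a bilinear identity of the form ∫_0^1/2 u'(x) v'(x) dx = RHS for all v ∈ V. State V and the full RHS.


V = H^1(0, 1/2) (no boundary constraint on v; u is determined up to an additive constant); weak form: ∫_0^1/2 u'v' dx = ∫_0^1/2 (cos(4*π*x)) v dx for all v ∈ V.

Multiply both sides by a test function v and integrate from 0 to 1/2:
  ∫_0^1/2 −u''(x) v(x) dx = ∫_0^1/2 f(x) v(x) dx.
Integrate the LHS by parts once:
  ∫_0^1/2 −u'' v dx = −[u'(x) v(x)]_0^1/2 + ∫_0^1/2 u'(x) v'(x) dx.
Thus ∫_0^1/2 u'(x) v'(x) dx = ∫_0^1/2 f(x) v(x) dx + [u'(x) v(x)]_0^1/2.
Choose V so that boundary terms are either known or forced to vanish.
u has homogeneous Neumann: u'(0) = u'(1/2) = 0. So [u' v]_0^1/2 = 0·v(1/2) − 0·v(0) = 0 for any v; take V = H^1(0, 1/2).
Weak formulation: find u (satisfying any essential BC) such that ∫_0^1/2 u'(x) v'(x) dx = ∫_0^1/2 f v dx for all v ∈ V (homogeneous Neumann, so boundary terms vanish).
Substituting f(x) = cos(4*π*x), the right-hand side is ∫_0^1/2 (cos(4*π*x)) v dx.
Compatibility check (pure Neumann): taking v ≡ 1 ∈ V gives 0 = ∫_0^1/2 f dx + (0) − (0), i.e. ∫_0^1/2 f dx must equal u'(0) − u'(1/2) = 0. Indeed ∫_0^1/2 (cos(4*π*x)) dx = 0, so the data are compatible. The solution is then unique only up to an additive constant (fix it e.g. by requiring ∫_0^1/2 u dx = 0).


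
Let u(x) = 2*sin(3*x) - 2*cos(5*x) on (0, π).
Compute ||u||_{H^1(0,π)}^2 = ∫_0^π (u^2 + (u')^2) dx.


||u||_{H^1(0,π)}^2 = 72*π

u'(x) = 10*sin(5*x) + 6*cos(3*x).
Expand u² and (u')² and integrate term by term on (0, π), using: for integers n ≥ 1, ∫_0^π sin²(nx) dx = ∫_0^π cos²(nx) dx = π/2; for n ≠ n', ∫_0^π sin(nx)sin(n'x) dx = ∫_0^π cos(nx)cos(n'x) dx = 0; and by product-to-sum, ∫_0^π sin(nx)cos(n'x) dx = ½∫_0^π [sin((n+n')x) + sin((n−n')x)] dx, which is 0 when n+n' is even and 2n/(n²−n'²) when n+n' is odd (it need not vanish on (0, π)).
  u² squared terms: (-2)²·∫cos(5x)² dx = 4·π/2 = 2*π;  (2)²·∫sin(3x)² dx = 4·π/2 = 2*π.
  u² cross terms: 2·(-2)·(2)·∫cos(5x)·sin(3x) dx = -8·(0) = 0.
  So ∫_0^π u² dx = 2*π + 2*π + 0 = 4*π.
  (u')² squared terms: (6)²·∫cos(3x)² dx = 36·π/2 = 18*π;  (10)²·∫sin(5x)² dx = 100·π/2 = 50*π.
  (u')² cross terms: 2·(6)·(10)·∫cos(3x)·sin(5x) dx = 120·(0) = 0.
  So ∫_0^π (u')² dx = 18*π + 50*π + 0 = 68*π.
||u||_{H^1}^2 = (4*π) + (68*π) = 72*π.


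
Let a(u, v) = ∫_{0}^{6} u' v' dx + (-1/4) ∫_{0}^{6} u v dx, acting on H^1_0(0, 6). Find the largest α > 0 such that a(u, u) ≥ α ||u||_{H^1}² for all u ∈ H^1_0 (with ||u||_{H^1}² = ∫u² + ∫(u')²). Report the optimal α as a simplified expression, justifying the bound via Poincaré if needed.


α = (-9 + π^2)/(π^2 + 36)

Coercivity of a(·,·) on H^1_0(0, 6) means a(u, u) ≥ α ||u||_{H^1}² for every u ∈ H^1_0.
The interval has length L = 6, and Poincaré/coercivity depend only on L. Here a(u, u) = ∫(u')² + (-1/4)·∫u².
Here c = -1/4 < 0 with |c| < (π/L)² = π^2/36, so coercivity still holds. The condition a(u,u) ≥ α||u||_{H^1}² reads (1−α)∫(u')² ≥ (α−c)∫u². Any admissible α is ≤ 1 (rapidly oscillating u have ∫u²/∫(u')² → 0), and α = 1 would force 0 ≥ (1−c)∫u², impossible since c < 1; so 1−α > 0. By the sharp Poincaré inequality on H^1_0 of an interval of length L, ∫(u')² ≥ (π/L)²∫u² with equality for the first sine mode sin(π(x−x₀)/L) (x₀ the left endpoint), so the inequality holds for all u iff (1−α)(π/L)² ≥ α − c, i.e. α ≤ ((π/L)² + c)/((π/L)² + 1) = (1 + c(L/π)²)/(1 + (L/π)²). (Direct route, valid since c ≤ 0: Poincaré gives c∫u² ≥ c(L/π)²∫(u')², so a(u,u) ≥ (1 + c(L/π)²)∫(u')², while ||u||_{H^1}² ≤ (1 + (L/π)²)∫(u')²; dividing yields the same α.) With (π/L)² = π^2/36 and c = -1/4, the largest admissible constant is α = ((π/L)² + c)/((π/L)² + 1).
Simplifying, α = (-9 + π^2)/(π^2 + 36).


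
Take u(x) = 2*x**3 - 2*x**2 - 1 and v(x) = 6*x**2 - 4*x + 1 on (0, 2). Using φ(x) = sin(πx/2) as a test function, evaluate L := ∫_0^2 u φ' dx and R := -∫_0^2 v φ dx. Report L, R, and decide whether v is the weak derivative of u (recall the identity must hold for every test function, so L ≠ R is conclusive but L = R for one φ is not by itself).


LHS = -32/π + 192/π^3, RHS = -36/π + 192/π^3. No, v is not the weak derivative of u.

u(x) = 2*x**3 - 2*x**2 - 1, classical derivative u'(x) = 6*x**2 - 4*x.
φ(x) = sin(πx/2), so φ'(x) = π*cos(π*x/2)/2.
Note φ(0) = φ(2) = 0, so the boundary term u·φ vanishes.
LHS = ∫_0^2 u(x) φ'(x) dx = ∫_0^2 (π*x^3*cos(π*x/2) - π*x^2*cos(π*x/2) - π*cos(π*x/2)/2) dx. Term by term:
  ∫_0^2 -π*cos(π*x/2)/2 dx = 0;  ∫_0^2 π*x^3*cos(π*x/2) dx = -48/π + 192/π^3;  ∫_0^2 -π*x^2*cos(π*x/2) dx = 16/π.
Sum: 0 + -48/π + 192/π^3 + 16/π = -32/π + 192/π^3.
So LHS = -32/π + 192/π^3.
∫_0^2 v(x) φ(x) dx = ∫_0^2 (6*x^2*sin(π*x/2) - 4*x*sin(π*x/2) + sin(π*x/2)) dx. Term by term:
  ∫_0^2 -4*x*sin(π*x/2) dx = -16/π;  ∫_0^2 6*x^2*sin(π*x/2) dx = -192/π^3 + 48/π;  ∫_0^2 sin(π*x/2) dx = 4/π.
Sum: -16/π + -192/π^3 + 48/π + 4/π = -192/π^3 + 36/π.
So RHS = -∫_0^2 v(x) φ(x) dx = -36/π + 192/π^3.
LHS − RHS = 4/π ≠ 0, so the identity fails.
(For a valid weak derivative the identity must hold for EVERY test function, in particular this one. The failure shows v is NOT the weak derivative of u.)
Correct weak derivative would be u'(x) = 6*x**2 - 4*x.


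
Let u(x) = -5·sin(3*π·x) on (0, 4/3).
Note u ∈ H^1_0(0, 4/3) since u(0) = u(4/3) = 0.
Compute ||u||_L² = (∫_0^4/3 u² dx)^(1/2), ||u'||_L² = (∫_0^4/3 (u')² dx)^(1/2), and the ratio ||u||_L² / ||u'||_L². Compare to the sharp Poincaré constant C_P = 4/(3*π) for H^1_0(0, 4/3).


||u||_L² / ||u'||_L² = 1/(3*π) < C_P = 4/(3*π).

u(x) = -5·sin(3*π·x), so u'(x) = -15*π*cos(3*π*x).
Writing u(x) = A·sin(kπx/L) with A = -5 and k = 4, use ∫_0^L sin²(kπx/L) dx = L/2 and ∫_0^L cos²(kπx/L) dx = L/2.
u² = 25·sin²(3*π·x) and (u')² = 225*π^2·cos²(3*π·x), and each of sin², cos² integrates to L/2 = 2/3 over (0, 4/3).
∫_0^4/3 u² dx = 50/3, so ||u||_L² = 5*sqrt(6)/3.
∫_0^4/3 (u')² dx = 150*π^2, so ||u'||_L² = 5*sqrt(6)*π.
Ratio ||u||_L² / ||u'||_L² = 1/(3*π).
Sharp Poincaré constant on H^1_0(0, 4/3) is C_P = L/π = 4/(3*π), achieved by sin(3*π/4·x).
This is the k = 4 harmonic; the ratio L/(kπ) is strictly less than C_P = L/π, consistent with the sharp inequality ||u||_L² ≤ C_P ||u'||_L².


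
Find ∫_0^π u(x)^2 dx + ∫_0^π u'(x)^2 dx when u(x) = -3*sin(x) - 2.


||u||_{H^1(0,π)}^2 = 24 + 13*π

u'(x) = -3*cos(x).
Expand u² and (u')² and integrate term by term on (0, π), using: for integers n ≥ 1, ∫_0^π sin²(nx) dx = ∫_0^π cos²(nx) dx = π/2; for n ≠ n', ∫_0^π sin(nx)sin(n'x) dx = ∫_0^π cos(nx)cos(n'x) dx = 0; and by product-to-sum, ∫_0^π sin(nx)cos(n'x) dx = ½∫_0^π [sin((n+n')x) + sin((n−n')x)] dx, which is 0 when n+n' is even and 2n/(n²−n'²) when n+n' is odd (it need not vanish on (0, π)). For the constant mode: ∫_0^π 1 dx = π, ∫_0^π cos(nx) dx = 0, ∫_0^π sin(nx) dx = (1−(−1)^n)/n.
  u² squared terms: (-2)²·∫1 dx = 4·π = 4*π;  (-3)²·∫sin(x)² dx = 9·π/2 = 9*π/2.
  u² cross terms: 2·(-2)·(-3)·∫1·sin(x) dx = 12·(2) = 24.
  So ∫_0^π u² dx = 4*π + 9*π/2 + 24 = 24 + 17*π/2.
  (u')² squared terms: (-3)²·∫cos(x)² dx = 9·π/2 = 9*π/2.
  So ∫_0^π (u')² dx = 9*π/2.
||u||_{H^1}^2 = (24 + 17*π/2) + (9*π/2) = 24 + 13*π.


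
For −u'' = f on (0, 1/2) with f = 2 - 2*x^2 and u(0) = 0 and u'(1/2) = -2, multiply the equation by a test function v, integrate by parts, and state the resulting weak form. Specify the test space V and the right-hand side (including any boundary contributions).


V = {v ∈ H^1(0, 1/2) : v(0) = 0} (test functions vanish at x = 0 where u is specified); weak form: ∫_0^1/2 u'v' dx = ∫_0^1/2 (2 - 2*x^2) v dx − 2·v(1/2) for all v ∈ V.

Multiply both sides by a test function v and integrate from 0 to 1/2:
  ∫_0^1/2 −u''(x) v(x) dx = ∫_0^1/2 f(x) v(x) dx.
Integrate the LHS by parts once:
  ∫_0^1/2 −u'' v dx = −[u'(x) v(x)]_0^1/2 + ∫_0^1/2 u'(x) v'(x) dx.
Thus ∫_0^1/2 u'(x) v'(x) dx = ∫_0^1/2 f(x) v(x) dx + [u'(x) v(x)]_0^1/2.
Choose V so that boundary terms are either known or forced to vanish.
Mixed BC: u(0) = 0 (Dirichlet) and u'(1/2) = -2 (Neumann). Define V = {v ∈ H^1(0, 1/2) : v(0) = 0}. Then [u' v]_0^1/2 = u'(1/2)·v(1/2) − u'(0)·0 = − 2·v(1/2).
Weak formulation: find u (satisfying any essential BC) such that ∫_0^1/2 u'(x) v'(x) dx = ∫_0^1/2 f v dx − 2·v(1/2) for all v ∈ V (Dirichlet at 0 absorbed into V; Neumann datum at x = 1/2 contributes the boundary term).
Substituting f(x) = 2 - 2*x^2, the right-hand side is ∫_0^1/2 (2 - 2*x^2) v dx − 2·v(1/2).


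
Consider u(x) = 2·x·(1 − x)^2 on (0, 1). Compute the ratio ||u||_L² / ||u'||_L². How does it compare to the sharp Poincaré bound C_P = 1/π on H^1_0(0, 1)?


||u||_L² / ||u'||_L² = sqrt(14)/14 < C_P = 1/π.

u(x) = 2·x·(1 − x)^2, so u'(x) = 2*(x - 1)*(3*x - 1).
u(x) = 2·x·(1 − x)^2 vanishes at x = 0 and x = 1, so u ∈ H^1_0(0, 1). Differentiate via the product rule and integrate the resulting polynomials term by term.
  ∫_0^1 u² dx = ∫_0^1 (4*x^6 - 16*x^5 + 24*x^4 - 16*x^3 + 4*x^2) dx. Term by term:
    ∫_0^1 4*x^6 dx = 4/7;  ∫_0^1 -16*x^5 dx = -8/3;  ∫_0^1 24*x^4 dx = 24/5;
    ∫_0^1 -16*x^3 dx = -4;  ∫_0^1 4*x^2 dx = 4/3.
  Sum: 4/7 − 8/3 + 24/5 − 4 + 4/3 = 4/105.
  ∫_0^1 (u')² dx = ∫_0^1 (36*x^4 - 96*x^3 + 88*x^2 - 32*x + 4) dx. Term by term:
    ∫_0^1 36*x^4 dx = 36/5;  ∫_0^1 -96*x^3 dx = -24;  ∫_0^1 88*x^2 dx = 88/3;
    ∫_0^1 -32*x dx = -16;  ∫_0^1 4 dx = 4.
  Sum: 36/5 − 24 + 88/3 − 16 + 4 = 8/15.
∫_0^1 u² dx = 4/105, so ||u||_L² = 2*sqrt(105)/105.
∫_0^1 (u')² dx = 8/15, so ||u'||_L² = 2*sqrt(30)/15.
Ratio ||u||_L² / ||u'||_L² = sqrt(14)/14.
Sharp Poincaré constant on H^1_0(0, 1) is C_P = L/π = 1/π, achieved by sin(π·x).
A polynomial bump cannot attain the sharp Poincaré constant (only the first sine eigenfunction does), so the ratio is strictly less than C_P, consistent with ||u||_L² ≤ C_P ||u'||_L².


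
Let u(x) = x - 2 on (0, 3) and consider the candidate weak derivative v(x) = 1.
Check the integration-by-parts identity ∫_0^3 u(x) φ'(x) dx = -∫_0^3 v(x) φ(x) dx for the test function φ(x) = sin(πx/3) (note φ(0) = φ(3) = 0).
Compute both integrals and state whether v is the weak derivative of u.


LHS = -6/π, RHS = -6/π. Yes, v = u' weakly.

u(x) = x - 2, classical derivative u'(x) = 1.
φ(x) = sin(πx/3), so φ'(x) = π*cos(π*x/3)/3.
Note φ(0) = φ(3) = 0, so the boundary term u·φ vanishes.
LHS = ∫_0^3 u(x) φ'(x) dx = ∫_0^3 (π*x*cos(π*x/3)/3 - 2*π*cos(π*x/3)/3) dx. Term by term:
  ∫_0^3 -2*π*cos(π*x/3)/3 dx = 0;  ∫_0^3 π*x*cos(π*x/3)/3 dx = -6/π.
Sum: 0 − 6/π = -6/π.
So LHS = -6/π.
∫_0^3 v(x) φ(x) dx = ∫_0^3 (sin(π*x/3)) dx. Term by term:
  ∫_0^3 sin(π*x/3) dx = 6/π.
So RHS = -∫_0^3 v(x) φ(x) dx = -6/π.
LHS = RHS, so the identity holds for this test φ.
Moreover u is smooth here and v(x) = u'(x) = 1 pointwise, so the identity holds for every test function. Hence v is the weak derivative of u.


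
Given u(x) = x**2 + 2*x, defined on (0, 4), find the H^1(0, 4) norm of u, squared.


||u||_{H^1}^2 = 10672/15

The H^1 norm (squared) on an interval (0, L) is
  ||u||_{H^1}^2 = ∫_0^L u(x)^2 dx + ∫_0^L u'(x)^2 dx.
Compute u'(x) = 2*x + 2.
Then u(x)^2 = x**4 + 4*x**3 + 4*x**2 and u'(x)^2 = 4*x**2 + 8*x + 4.
Integrate each monomial from 0 to 4 using ∫_0^4 c·x^n dx = c·4^(n+1)/(n+1):
  ∫_0^4 u(x)^2 dx = ∫_0^4 (x^4 + 4*x^3 + 4*x^2) dx. Term by term:
    ∫_0^4 x^4 dx = 1024/5;  ∫_0^4 4*x^3 dx = 256;  ∫_0^4 4*x^2 dx = 256/3.
  Sum: 1024/5 + 256 + 256/3 = 8192/15.
  ∫_0^4 u'(x)^2 dx = ∫_0^4 (4*x^2 + 8*x + 4) dx. Term by term:
    ∫_0^4 4*x^2 dx = 256/3;  ∫_0^4 8*x dx = 64;  ∫_0^4 4 dx = 16.
  Sum: 256/3 + 64 + 16 = 496/3.
Adding: ||u||_{H^1}^2 = 8192/15 + 496/3 = 10672/15.


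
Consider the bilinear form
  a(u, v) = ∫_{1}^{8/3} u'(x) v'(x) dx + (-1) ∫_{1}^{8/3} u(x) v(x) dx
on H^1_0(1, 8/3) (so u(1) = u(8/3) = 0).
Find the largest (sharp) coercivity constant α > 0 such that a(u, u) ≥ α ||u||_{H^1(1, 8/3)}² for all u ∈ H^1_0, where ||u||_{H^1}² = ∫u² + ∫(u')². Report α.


α = (-25 + 9*π^2)/(25 + 9*π^2)

Coercivity of a(·,·) on H^1_0(1, 8/3) means a(u, u) ≥ α ||u||_{H^1}² for every u ∈ H^1_0.
The interval has length L = 5/3, and Poincaré/coercivity depend only on L. Here a(u, u) = ∫(u')² + (-1)·∫u².
Here c = -1 < 0 with |c| < (π/L)² = 9*π^2/25, so coercivity still holds. The condition a(u,u) ≥ α||u||_{H^1}² reads (1−α)∫(u')² ≥ (α−c)∫u². Any admissible α is ≤ 1 (rapidly oscillating u have ∫u²/∫(u')² → 0), and α = 1 would force 0 ≥ (1−c)∫u², impossible since c < 1; so 1−α > 0. By the sharp Poincaré inequality on H^1_0 of an interval of length L, ∫(u')² ≥ (π/L)²∫u² with equality for the first sine mode sin(π(x−x₀)/L) (x₀ the left endpoint), so the inequality holds for all u iff (1−α)(π/L)² ≥ α − c, i.e. α ≤ ((π/L)² + c)/((π/L)² + 1) = (1 + c(L/π)²)/(1 + (L/π)²). (Direct route, valid since c ≤ 0: Poincaré gives c∫u² ≥ c(L/π)²∫(u')², so a(u,u) ≥ (1 + c(L/π)²)∫(u')², while ||u||_{H^1}² ≤ (1 + (L/π)²)∫(u')²; dividing yields the same α.) With (π/L)² = 9*π^2/25 and c = -1, the largest admissible constant is α = ((π/L)² + c)/((π/L)² + 1).
Simplifying, α = (-25 + 9*π^2)/(25 + 9*π^2).


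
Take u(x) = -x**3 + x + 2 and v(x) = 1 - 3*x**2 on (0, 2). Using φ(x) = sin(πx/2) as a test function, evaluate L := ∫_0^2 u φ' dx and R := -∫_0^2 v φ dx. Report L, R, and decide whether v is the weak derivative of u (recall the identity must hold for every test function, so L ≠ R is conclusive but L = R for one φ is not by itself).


LHS = -96/π^3 + 20/π, RHS = -96/π^3 + 20/π. Yes, v = u' weakly.

u(x) = -x**3 + x + 2, classical derivative u'(x) = 1 - 3*x**2.
φ(x) = sin(πx/2), so φ'(x) = π*cos(π*x/2)/2.
Note φ(0) = φ(2) = 0, so the boundary term u·φ vanishes.
LHS = ∫_0^2 u(x) φ'(x) dx = ∫_0^2 (-π*x^3*cos(π*x/2)/2 + π*x*cos(π*x/2)/2 + π*cos(π*x/2)) dx. Term by term:
  ∫_0^2 π*cos(π*x/2) dx = 0;  ∫_0^2 π*x*cos(π*x/2)/2 dx = -4/π;  ∫_0^2 -π*x^3*cos(π*x/2)/2 dx = -96/π^3 + 24/π.
Sum: 0 − 4/π + -96/π^3 + 24/π = -96/π^3 + 20/π.
So LHS = -96/π^3 + 20/π.
∫_0^2 v(x) φ(x) dx = ∫_0^2 (-3*x^2*sin(π*x/2) + sin(π*x/2)) dx. Term by term:
  ∫_0^2 -3*x^2*sin(π*x/2) dx = -24/π + 96/π^3;  ∫_0^2 sin(π*x/2) dx = 4/π.
Sum: -24/π + 96/π^3 + 4/π = -20/π + 96/π^3.
So RHS = -∫_0^2 v(x) φ(x) dx = -96/π^3 + 20/π.
LHS = RHS, so the identity holds for this test φ.
Moreover u is smooth here and v(x) = u'(x) = 1 - 3*x**2 pointwise, so the identity holds for every test function. Hence v is the weak derivative of u.


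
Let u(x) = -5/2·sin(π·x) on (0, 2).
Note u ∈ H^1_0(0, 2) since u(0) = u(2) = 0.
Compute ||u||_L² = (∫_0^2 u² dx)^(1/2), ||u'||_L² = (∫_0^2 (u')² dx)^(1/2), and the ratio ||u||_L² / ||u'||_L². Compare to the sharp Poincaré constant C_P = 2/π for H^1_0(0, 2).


||u||_L² / ||u'||_L² = 1/π < C_P = 2/π.

u(x) = -5/2·sin(π·x), so u'(x) = -5*π*cos(π*x)/2.
Writing u(x) = A·sin(kπx/L) with A = -5/2 and k = 2, use ∫_0^L sin²(kπx/L) dx = L/2 and ∫_0^L cos²(kπx/L) dx = L/2.
u² = 25/4·sin²(π·x) and (u')² = 25*π^2/4·cos²(π·x), and each of sin², cos² integrates to L/2 = 1 over (0, 2).
∫_0^2 u² dx = 25/4, so ||u||_L² = 5/2.
∫_0^2 (u')² dx = 25*π^2/4, so ||u'||_L² = 5*π/2.
Ratio ||u||_L² / ||u'||_L² = 1/π.
Sharp Poincaré constant on H^1_0(0, 2) is C_P = L/π = 2/π, achieved by sin(π/2·x).
This is the k = 2 harmonic; the ratio L/(kπ) is strictly less than C_P = L/π, consistent with the sharp inequality ||u||_L² ≤ C_P ||u'||_L².


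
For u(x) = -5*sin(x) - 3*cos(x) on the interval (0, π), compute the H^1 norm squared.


||u||_{H^1(0,π)}^2 = 34*π

u'(x) = 3*sin(x) - 5*cos(x).
Expand u² and (u')² and integrate term by term on (0, π), using: for integers n ≥ 1, ∫_0^π sin²(nx) dx = ∫_0^π cos²(nx) dx = π/2; for n ≠ n', ∫_0^π sin(nx)sin(n'x) dx = ∫_0^π cos(nx)cos(n'x) dx = 0; and by product-to-sum, ∫_0^π sin(nx)cos(n'x) dx = ½∫_0^π [sin((n+n')x) + sin((n−n')x)] dx, which is 0 when n+n' is even and 2n/(n²−n'²) when n+n' is odd (it need not vanish on (0, π)).
  u² squared terms: (-5)²·∫sin(x)² dx = 25·π/2 = 25*π/2;  (-3)²·∫cos(x)² dx = 9·π/2 = 9*π/2.
  u² cross terms: 2·(-5)·(-3)·∫sin(x)·cos(x) dx = 30·(0) = 0.
  So ∫_0^π u² dx = 25*π/2 + 9*π/2 + 0 = 17*π.
  (u')² squared terms: (-5)²·∫cos(x)² dx = 25·π/2 = 25*π/2;  (3)²·∫sin(x)² dx = 9·π/2 = 9*π/2.
  (u')² cross terms: 2·(-5)·(3)·∫cos(x)·sin(x) dx = -30·(0) = 0.
  So ∫_0^π (u')² dx = 25*π/2 + 9*π/2 + 0 = 17*π.
||u||_{H^1}^2 = (17*π) + (17*π) = 34*π.


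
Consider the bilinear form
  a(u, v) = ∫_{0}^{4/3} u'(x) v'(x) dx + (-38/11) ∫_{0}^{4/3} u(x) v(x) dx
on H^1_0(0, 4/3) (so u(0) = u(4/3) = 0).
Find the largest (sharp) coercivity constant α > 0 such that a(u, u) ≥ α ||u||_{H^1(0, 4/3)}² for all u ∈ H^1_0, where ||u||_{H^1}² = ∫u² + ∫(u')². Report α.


α = (-608 + 99*π^2)/(11*(16 + 9*π^2))

Coercivity of a(·,·) on H^1_0(0, 4/3) means a(u, u) ≥ α ||u||_{H^1}² for every u ∈ H^1_0.
The interval has length L = 4/3, and Poincaré/coercivity depend only on L. Here a(u, u) = ∫(u')² + (-38/11)·∫u².
Here c = -38/11 < 0 with |c| < (π/L)² = 9*π^2/16, so coercivity still holds. The condition a(u,u) ≥ α||u||_{H^1}² reads (1−α)∫(u')² ≥ (α−c)∫u². Any admissible α is ≤ 1 (rapidly oscillating u have ∫u²/∫(u')² → 0), and α = 1 would force 0 ≥ (1−c)∫u², impossible since c < 1; so 1−α > 0. By the sharp Poincaré inequality on H^1_0 of an interval of length L, ∫(u')² ≥ (π/L)²∫u² with equality for the first sine mode sin(π(x−x₀)/L) (x₀ the left endpoint), so the inequality holds for all u iff (1−α)(π/L)² ≥ α − c, i.e. α ≤ ((π/L)² + c)/((π/L)² + 1) = (1 + c(L/π)²)/(1 + (L/π)²). (Direct route, valid since c ≤ 0: Poincaré gives c∫u² ≥ c(L/π)²∫(u')², so a(u,u) ≥ (1 + c(L/π)²)∫(u')², while ||u||_{H^1}² ≤ (1 + (L/π)²)∫(u')²; dividing yields the same α.) With (π/L)² = 9*π^2/16 and c = -38/11, the largest admissible constant is α = ((π/L)² + c)/((π/L)² + 1).
Simplifying, α = (-608 + 99*π^2)/(11*(16 + 9*π^2)).


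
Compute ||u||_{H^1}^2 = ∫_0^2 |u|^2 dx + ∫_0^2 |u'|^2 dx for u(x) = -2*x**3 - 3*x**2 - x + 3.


||u||_{H^1}^2 = 93808/105

The H^1 norm (squared) on an interval (0, L) is
  ||u||_{H^1}^2 = ∫_0^L u(x)^2 dx + ∫_0^L u'(x)^2 dx.
Compute u'(x) = -6*x**2 - 6*x - 1.
Then u(x)^2 = 4*x**6 + 12*x**5 + 13*x**4 - 6*x**3 - 17*x**2 - 6*x + 9 and u'(x)^2 = 36*x**4 + 72*x**3 + 48*x**2 + 12*x + 1.
Integrate each monomial from 0 to 2 using ∫_0^2 c·x^n dx = c·2^(n+1)/(n+1):
  ∫_0^2 u(x)^2 dx = ∫_0^2 (4*x^6 + 12*x^5 + 13*x^4 - 6*x^3 - 17*x^2 - 6*x + 9) dx. Term by term:
    ∫_0^2 4*x^6 dx = 512/7;  ∫_0^2 12*x^5 dx = 128;  ∫_0^2 13*x^4 dx = 416/5;
    ∫_0^2 -6*x^3 dx = -24;  ∫_0^2 -17*x^2 dx = -136/3;  ∫_0^2 -6*x dx = -12;
    ∫_0^2 9 dx = 18.
  Sum: 512/7 + 128 + 416/5 − 24 − 136/3 − 12 + 18 = 23206/105.
  ∫_0^2 u'(x)^2 dx = ∫_0^2 (36*x^4 + 72*x^3 + 48*x^2 + 12*x + 1) dx. Term by term:
    ∫_0^2 36*x^4 dx = 1152/5;  ∫_0^2 72*x^3 dx = 288;  ∫_0^2 48*x^2 dx = 128;
    ∫_0^2 12*x dx = 24;  ∫_0^2 1 dx = 2.
  Sum: 1152/5 + 288 + 128 + 24 + 2 = 3362/5.
Adding: ||u||_{H^1}^2 = 23206/105 + 3362/5 = 93808/105.


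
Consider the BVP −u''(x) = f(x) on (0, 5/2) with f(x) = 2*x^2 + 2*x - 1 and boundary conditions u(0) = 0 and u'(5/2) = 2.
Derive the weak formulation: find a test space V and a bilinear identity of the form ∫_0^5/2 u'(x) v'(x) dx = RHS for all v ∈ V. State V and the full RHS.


V = {v ∈ H^1(0, 5/2) : v(0) = 0} (test functions vanish at x = 0 where u is specified); weak form: ∫_0^5/2 u'v' dx = ∫_0^5/2 (2*x^2 + 2*x - 1) v dx + 2·v(5/2) for all v ∈ V.

Multiply both sides by a test function v and integrate from 0 to 5/2:
  ∫_0^5/2 −u''(x) v(x) dx = ∫_0^5/2 f(x) v(x) dx.
Integrate the LHS by parts once:
  ∫_0^5/2 −u'' v dx = −[u'(x) v(x)]_0^5/2 + ∫_0^5/2 u'(x) v'(x) dx.
Thus ∫_0^5/2 u'(x) v'(x) dx = ∫_0^5/2 f(x) v(x) dx + [u'(x) v(x)]_0^5/2.
Choose V so that boundary terms are either known or forced to vanish.
Mixed BC: u(0) = 0 (Dirichlet) and u'(5/2) = 2 (Neumann). Define V = {v ∈ H^1(0, 5/2) : v(0) = 0}. Then [u' v]_0^5/2 = u'(5/2)·v(5/2) − u'(0)·0 = 2·v(5/2).
Weak formulation: find u (satisfying any essential BC) such that ∫_0^5/2 u'(x) v'(x) dx = ∫_0^5/2 f v dx + 2·v(5/2) for all v ∈ V (Dirichlet at 0 absorbed into V; Neumann datum at x = 5/2 contributes the boundary term).
Substituting f(x) = 2*x^2 + 2*x - 1, the right-hand side is ∫_0^5/2 (2*x^2 + 2*x - 1) v dx + 2·v(5/2).


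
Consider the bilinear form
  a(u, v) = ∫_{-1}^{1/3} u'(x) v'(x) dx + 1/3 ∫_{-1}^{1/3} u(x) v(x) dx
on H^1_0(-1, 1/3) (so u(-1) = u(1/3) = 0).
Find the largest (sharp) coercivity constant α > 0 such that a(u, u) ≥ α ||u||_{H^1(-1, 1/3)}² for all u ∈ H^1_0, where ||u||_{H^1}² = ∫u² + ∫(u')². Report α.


α = (16 + 27*π^2)/(3*(16 + 9*π^2))

Coercivity of a(·,·) on H^1_0(-1, 1/3) means a(u, u) ≥ α ||u||_{H^1}² for every u ∈ H^1_0.
The interval has length L = 4/3, and Poincaré/coercivity depend only on L. Here a(u, u) = ∫(u')² + (1/3)·∫u².
Here 0 < c = 1/3 < 1. The condition a(u,u) ≥ α||u||_{H^1}² reads (1−α)∫(u')² ≥ (α−c)∫u². Any admissible α is ≤ 1 (rapidly oscillating u have ∫u²/∫(u')² → 0), and α = 1 would force 0 ≥ (1−c)∫u², impossible since c < 1; so 1−α > 0. By the sharp Poincaré inequality on H^1_0 of an interval of length L, ∫(u')² ≥ (π/L)²∫u² with equality for the first sine mode sin(π(x−x₀)/L) (x₀ the left endpoint), so the inequality holds for all u iff (1−α)(π/L)² ≥ α − c, i.e. α ≤ ((π/L)² + c)/((π/L)² + 1) = (1 + c(L/π)²)/(1 + (L/π)²). With (π/L)² = 9*π^2/16 and c = 1/3, the largest admissible constant is α = ((π/L)² + c)/((π/L)² + 1).
Simplifying, α = (16 + 27*π^2)/(3*(16 + 9*π^2)).


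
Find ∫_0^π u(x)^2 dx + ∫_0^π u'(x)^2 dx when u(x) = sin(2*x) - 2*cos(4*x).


||u||_{H^1(0,π)}^2 = 73*π/2

u'(x) = 8*sin(4*x) + 2*cos(2*x).
Expand u² and (u')² and integrate term by term on (0, π), using: for integers n ≥ 1, ∫_0^π sin²(nx) dx = ∫_0^π cos²(nx) dx = π/2; for n ≠ n', ∫_0^π sin(nx)sin(n'x) dx = ∫_0^π cos(nx)cos(n'x) dx = 0; and by product-to-sum, ∫_0^π sin(nx)cos(n'x) dx = ½∫_0^π [sin((n+n')x) + sin((n−n')x)] dx, which is 0 when n+n' is even and 2n/(n²−n'²) when n+n' is odd (it need not vanish on (0, π)).
  u² squared terms: (-2)²·∫cos(4x)² dx = 4·π/2 = 2*π;  (1)²·∫sin(2x)² dx = 1·π/2 = π/2.
  u² cross terms: 2·(-2)·(1)·∫cos(4x)·sin(2x) dx = -4·(0) = 0.
  So ∫_0^π u² dx = 2*π + π/2 + 0 = 5*π/2.
  (u')² squared terms: (2)²·∫cos(2x)² dx = 4·π/2 = 2*π;  (8)²·∫sin(4x)² dx = 64·π/2 = 32*π.
  (u')² cross terms: 2·(2)·(8)·∫cos(2x)·sin(4x) dx = 32·(0) = 0.
  So ∫_0^π (u')² dx = 2*π + 32*π + 0 = 34*π.
||u||_{H^1}^2 = (5*π/2) + (34*π) = 73*π/2.


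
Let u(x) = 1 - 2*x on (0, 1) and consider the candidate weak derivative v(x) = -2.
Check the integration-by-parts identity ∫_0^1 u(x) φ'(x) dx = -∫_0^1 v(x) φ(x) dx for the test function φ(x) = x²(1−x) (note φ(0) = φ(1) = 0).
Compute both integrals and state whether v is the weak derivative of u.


LHS = 1/6, RHS = 1/6. Yes, v = u' weakly.

u(x) = 1 - 2*x, classical derivative u'(x) = -2.
φ(x) = x²(1−x), so φ'(x) = x*(2 - 3*x).
Note φ(0) = φ(1) = 0, so the boundary term u·φ vanishes.
LHS = ∫_0^1 u(x) φ'(x) dx = ∫_0^1 (6*x^3 - 7*x^2 + 2*x) dx. Term by term:
  ∫_0^1 6*x^3 dx = 3/2;  ∫_0^1 -7*x^2 dx = -7/3;  ∫_0^1 2*x dx = 1.
Sum: 3/2 − 7/3 + 1 = 1/6.
So LHS = 1/6.
∫_0^1 v(x) φ(x) dx = ∫_0^1 (2*x^3 - 2*x^2) dx. Term by term:
  ∫_0^1 2*x^3 dx = 1/2;  ∫_0^1 -2*x^2 dx = -2/3.
Sum: 1/2 − 2/3 = -1/6.
So RHS = -∫_0^1 v(x) φ(x) dx = 1/6.
LHS = RHS, so the identity holds for this test φ.
Moreover u is smooth here and v(x) = u'(x) = -2 pointwise, so the identity holds for every test function. Hence v is the weak derivative of u.


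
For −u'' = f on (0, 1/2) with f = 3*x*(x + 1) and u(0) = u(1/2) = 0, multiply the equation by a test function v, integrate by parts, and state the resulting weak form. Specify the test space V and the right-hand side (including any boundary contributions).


V = H^1_0(0, 1/2) (so v(0) = v(1/2) = 0); weak form: ∫_0^1/2 u'v' dx = ∫_0^1/2 (3*x*(x + 1)) v dx for all v ∈ V.

Multiply both sides by a test function v and integrate from 0 to 1/2:
  ∫_0^1/2 −u''(x) v(x) dx = ∫_0^1/2 f(x) v(x) dx.
Integrate the LHS by parts once:
  ∫_0^1/2 −u'' v dx = −[u'(x) v(x)]_0^1/2 + ∫_0^1/2 u'(x) v'(x) dx.
Thus ∫_0^1/2 u'(x) v'(x) dx = ∫_0^1/2 f(x) v(x) dx + [u'(x) v(x)]_0^1/2.
Choose V so that boundary terms are either known or forced to vanish.
u is Dirichlet: u(0) = u(1/2) = 0. Let V = H^1_0(0, 1/2); then v(0) = v(1/2) = 0, and [u' v]_0^1/2 = 0.
Weak formulation: find u (satisfying any essential BC) such that ∫_0^1/2 u'(x) v'(x) dx = ∫_0^1/2 f v dx for all v ∈ V.
Substituting f(x) = 3*x*(x + 1), the right-hand side is ∫_0^1/2 (3*x*(x + 1)) v dx.


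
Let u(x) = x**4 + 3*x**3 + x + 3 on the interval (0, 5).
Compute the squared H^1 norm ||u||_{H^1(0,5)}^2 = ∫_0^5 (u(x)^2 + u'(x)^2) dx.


||u||_{H^1}^2 = 263292875/252

The H^1 norm (squared) on an interval (0, L) is
  ||u||_{H^1}^2 = ∫_0^L u(x)^2 dx + ∫_0^L u'(x)^2 dx.
Compute u'(x) = 4*x**3 + 9*x**2 + 1.
Then u(x)^2 = x**8 + 6*x**7 + 9*x**6 + 2*x**5 + 12*x**4 + 18*x**3 + x**2 + 6*x + 9 and u'(x)^2 = 16*x**6 + 72*x**5 + 81*x**4 + 8*x**3 + 18*x**2 + 1.
Integrate each monomial from 0 to 5 using ∫_0^5 c·x^n dx = c·5^(n+1)/(n+1):
  ∫_0^5 u(x)^2 dx = ∫_0^5 (x^8 + 6*x^7 + 9*x^6 + 2*x^5 + 12*x^4 + 18*x^3 + x^2 + 6*x + 9) dx. Term by term:
    ∫_0^5 x^8 dx = 1953125/9;  ∫_0^5 6*x^7 dx = 1171875/4;  ∫_0^5 9*x^6 dx = 703125/7;
    ∫_0^5 2*x^5 dx = 15625/3;  ∫_0^5 12*x^4 dx = 7500;  ∫_0^5 18*x^3 dx = 5625/2;
    ∫_0^5 x^2 dx = 125/3;  ∫_0^5 6*x dx = 75;  ∫_0^5 9 dx = 45.
  Sum: 1953125/9 + 1171875/4 + 703125/7 + 15625/3 + 7500 + 5625/2 + 125/3 + 75 + 45 = 157780115/252.
  ∫_0^5 u'(x)^2 dx = ∫_0^5 (16*x^6 + 72*x^5 + 81*x^4 + 8*x^3 + 18*x^2 + 1) dx. Term by term:
    ∫_0^5 16*x^6 dx = 1250000/7;  ∫_0^5 72*x^5 dx = 187500;  ∫_0^5 81*x^4 dx = 50625;
    ∫_0^5 8*x^3 dx = 1250;  ∫_0^5 18*x^2 dx = 750;  ∫_0^5 1 dx = 5.
  Sum: 1250000/7 + 187500 + 50625 + 1250 + 750 + 5 = 2930910/7.
Adding: ||u||_{H^1}^2 = 157780115/252 + 2930910/7 = 263292875/252.


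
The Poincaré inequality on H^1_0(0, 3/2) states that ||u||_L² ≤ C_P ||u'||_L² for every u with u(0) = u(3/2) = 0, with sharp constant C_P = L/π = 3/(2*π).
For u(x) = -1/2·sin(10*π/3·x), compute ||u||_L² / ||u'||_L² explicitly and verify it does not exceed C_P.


||u||_L² / ||u'||_L² = 3/(10*π) < C_P = 3/(2*π).

u(x) = -1/2·sin(10*π/3·x), so u'(x) = -5*π*cos(10*π*x/3)/3.
Writing u(x) = A·sin(kπx/L) with A = -1/2 and k = 5, use ∫_0^L sin²(kπx/L) dx = L/2 and ∫_0^L cos²(kπx/L) dx = L/2.
u² = 1/4·sin²(10*π/3·x) and (u')² = 25*π^2/9·cos²(10*π/3·x), and each of sin², cos² integrates to L/2 = 3/4 over (0, 3/2).
∫_0^3/2 u² dx = 3/16, so ||u||_L² = sqrt(3)/4.
∫_0^3/2 (u')² dx = 25*π^2/12, so ||u'||_L² = 5*sqrt(3)*π/6.
Ratio ||u||_L² / ||u'||_L² = 3/(10*π).
Sharp Poincaré constant on H^1_0(0, 3/2) is C_P = L/π = 3/(2*π), achieved by sin(2*π/3·x).
This is the k = 5 harmonic; the ratio L/(kπ) is strictly less than C_P = L/π, consistent with the sharp inequality ||u||_L² ≤ C_P ||u'||_L².


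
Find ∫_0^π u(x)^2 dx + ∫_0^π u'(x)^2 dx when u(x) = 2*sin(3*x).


||u||_{H^1(0,π)}^2 = 20*π

u'(x) = 6*cos(3*x).
Expand u² and (u')² and integrate term by term on (0, π), using: for integers n ≥ 1, ∫_0^π sin²(nx) dx = ∫_0^π cos²(nx) dx = π/2; for n ≠ n', ∫_0^π sin(nx)sin(n'x) dx = ∫_0^π cos(nx)cos(n'x) dx = 0; and by product-to-sum, ∫_0^π sin(nx)cos(n'x) dx = ½∫_0^π [sin((n+n')x) + sin((n−n')x)] dx, which is 0 when n+n' is even and 2n/(n²−n'²) when n+n' is odd (it need not vanish on (0, π)).
  u² squared terms: (2)²·∫sin(3x)² dx = 4·π/2 = 2*π.
  So ∫_0^π u² dx = 2*π.
  (u')² squared terms: (6)²·∫cos(3x)² dx = 36·π/2 = 18*π.
  So ∫_0^π (u')² dx = 18*π.
||u||_{H^1}^2 = (2*π) + (18*π) = 20*π.
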